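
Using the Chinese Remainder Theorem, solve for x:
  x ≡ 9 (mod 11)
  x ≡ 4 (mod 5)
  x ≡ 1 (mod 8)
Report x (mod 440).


Moduli 11, 5, 8 are pairwise coprime; by CRT there is a unique solution modulo M = 11 · 5 · 8 = 440.
Solve pairwise, accumulating the modulus:
  Start with x ≡ 9 (mod 11).
  Combine with x ≡ 4 (mod 5): since gcd(11, 5) = 1, we get a unique residue mod 55.
    Write x = 9 + 11·t and substitute into x ≡ 4 (mod 5): 11·t ≡ 4 − 9 = -5 (mod 5).
    Reduce coefficients mod 5: 1·t ≡ 0 (mod 5).
    So t ≡ 0 (mod 5).
    Then x = 9 + 11·0 = 9, valid modulo lcm(11, 5) = 55: x ≡ 9 (mod 55).
  Combine with x ≡ 1 (mod 8): since gcd(55, 8) = 1, we get a unique residue mod 440.
    Write x = 9 + 55·t and substitute into x ≡ 1 (mod 8): 55·t ≡ 1 − 9 = -8 (mod 8).
    Reduce coefficients mod 8: 7·t ≡ 0 (mod 8).
    The inverse of 7 mod 8 is 7 (since 7·7 = 49 = 6·8 + 1), so t ≡ 7·0 = 0 ≡ 0 (mod 8).
    Then x = 9 + 55·0 = 9, valid modulo lcm(55, 8) = 440: x ≡ 9 (mod 440).
Verify: 9 mod 11 = 9 ✓, 9 mod 5 = 4 ✓, 9 mod 8 = 1 ✓.

x ≡ 9 (mod 440).


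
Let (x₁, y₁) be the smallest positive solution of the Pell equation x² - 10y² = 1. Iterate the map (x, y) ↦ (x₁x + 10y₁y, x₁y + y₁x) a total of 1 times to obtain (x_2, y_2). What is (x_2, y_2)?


Step 1: Find the fundamental solution (x₁, y₁) of x² - 10y² = 1.
  Expand √10 as a continued fraction. a₀ = ⌊√10⌋ = 3; iterate m_{k+1} = d_k·a_k − m_k, d_{k+1} = (10 − m_{k+1}²)/d_k, a_{k+1} = ⌊(a₀ + m_{k+1})/d_{k+1}⌋ (starting m₀ = 0, d₀ = 1), with convergents p_k = a_k·p_{k-1} + p_{k-2}, q_k = a_k·q_{k-1} + q_{k-2} (p₋₁ = 1, q₋₁ = 0):
  k = 0: a₀ = 3; p₀/q₀ = 3/1; p₀² − 10·q₀² = 9 − 10 = -1.
  k = 1: m = 3, d = 1, a = ⌊(3 + 3)/1⌋ = 6; p/q = (6·3 + 1)/(6·1 + 0) = 19/6; p² − 10·q² = 361 − 360 = 1.
  The first convergent with p² − 10·q² = 1 gives the fundamental solution (x₁, y₁) = (19, 6).
Step 2: Apply the recurrence (x_{n+1}, y_{n+1}) = (x₁x_n + 10y₁y_n, x₁y_n + y₁x_n) repeatedly.
  From (x_1, y_1) = (19, 6): x_2 = 19·19 + 10·6·6 = 721; y_2 = 19·6 + 6·19 = 228.
Step 3: Verify x_2² - 10·y_2² = 519841 - 519840 = 1 (should be 1). ✓

(x_1, y_1) = (19, 6); (x_2, y_2) = (721, 228).


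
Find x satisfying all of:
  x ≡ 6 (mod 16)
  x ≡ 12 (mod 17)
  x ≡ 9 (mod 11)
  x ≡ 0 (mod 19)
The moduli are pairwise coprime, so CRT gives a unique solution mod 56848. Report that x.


Product of moduli M = 16 · 17 · 11 · 19 = 56848.
Merge one congruence at a time:
  Start: x ≡ 6 (mod 16).
  Combine with x ≡ 12 (mod 17); new modulus lcm = 272.
    Write x = 6 + 16·t and substitute into x ≡ 12 (mod 17): 16·t ≡ 12 − 6 = 6 (mod 17).
    The inverse of 16 mod 17 is 16 (since 16·16 = 256 = 15·17 + 1), so t ≡ 16·6 = 96 ≡ 11 (mod 17).
    Then x = 6 + 16·11 = 182, valid modulo lcm(16, 17) = 272: x ≡ 182 (mod 272).
  Combine with x ≡ 9 (mod 11); new modulus lcm = 2992.
    Write x = 182 + 272·t and substitute into x ≡ 9 (mod 11): 272·t ≡ 9 − 182 = -173 (mod 11).
    Reduce coefficients mod 11: 8·t ≡ 3 (mod 11).
    The inverse of 8 mod 11 is 7 (since 8·7 = 56 = 5·11 + 1), so t ≡ 7·3 = 21 ≡ 10 (mod 11).
    Then x = 182 + 272·10 = 2902, valid modulo lcm(272, 11) = 2992: x ≡ 2902 (mod 2992).
  Combine with x ≡ 0 (mod 19); new modulus lcm = 56848.
    Write x = 2902 + 2992·t and substitute into x ≡ 0 (mod 19): 2992·t ≡ 0 − 2902 = -2902 (mod 19).
    Reduce coefficients mod 19: 9·t ≡ 5 (mod 19).
    The inverse of 9 mod 19 is 17 (since 9·17 = 153 = 8·19 + 1), so t ≡ 17·5 = 85 ≡ 9 (mod 19).
    Then x = 2902 + 2992·9 = 29830, valid modulo lcm(2992, 19) = 56848: x ≡ 29830 (mod 56848).
Verify against each original: 29830 mod 16 = 6, 29830 mod 17 = 12, 29830 mod 11 = 9, 29830 mod 19 = 0.

x ≡ 29830 (mod 56848).


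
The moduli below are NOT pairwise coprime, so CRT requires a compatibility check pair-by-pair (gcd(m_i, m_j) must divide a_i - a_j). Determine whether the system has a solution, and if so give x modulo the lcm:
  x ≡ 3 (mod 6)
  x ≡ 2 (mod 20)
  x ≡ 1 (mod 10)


Moduli 6, 20, 10 are not pairwise coprime, so CRT works modulo lcm(m_i) when all pairwise compatibility conditions hold.
Pairwise compatibility: gcd(m_i, m_j) must divide a_i - a_j for every pair.
Merge one congruence at a time:
  Start: x ≡ 3 (mod 6).
  Combine with x ≡ 2 (mod 20): gcd(6, 20) = 2, and 2 - 3 = -1 is NOT divisible by 2.
    ⇒ system is inconsistent (no integer solution).

No solution (the system is inconsistent).


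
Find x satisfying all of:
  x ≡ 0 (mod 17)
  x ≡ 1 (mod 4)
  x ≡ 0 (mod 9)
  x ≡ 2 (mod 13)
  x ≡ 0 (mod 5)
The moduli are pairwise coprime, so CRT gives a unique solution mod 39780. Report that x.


Product of moduli M = 17 · 4 · 9 · 13 · 5 = 39780.
Merge one congruence at a time:
  Start: x ≡ 0 (mod 17).
  Combine with x ≡ 1 (mod 4); new modulus lcm = 68.
    Write x = 0 + 17·t and substitute into x ≡ 1 (mod 4): 17·t ≡ 1 − 0 = 1 (mod 4).
    Reduce coefficients mod 4: 1·t ≡ 1 (mod 4).
    So t ≡ 1 (mod 4).
    Then x = 0 + 17·1 = 17, valid modulo lcm(17, 4) = 68: x ≡ 17 (mod 68).
  Combine with x ≡ 0 (mod 9); new modulus lcm = 612.
    Write x = 17 + 68·t and substitute into x ≡ 0 (mod 9): 68·t ≡ 0 − 17 = -17 (mod 9).
    Reduce coefficients mod 9: 5·t ≡ 1 (mod 9).
    The inverse of 5 mod 9 is 2 (since 5·2 = 10 = 1·9 + 1), so t ≡ 2·1 = 2 ≡ 2 (mod 9).
    Then x = 17 + 68·2 = 153, valid modulo lcm(68, 9) = 612: x ≡ 153 (mod 612).
  Combine with x ≡ 2 (mod 13); new modulus lcm = 7956.
    Write x = 153 + 612·t and substitute into x ≡ 2 (mod 13): 612·t ≡ 2 − 153 = -151 (mod 13).
    Reduce coefficients mod 13: 1·t ≡ 5 (mod 13).
    So t ≡ 5 (mod 13).
    Then x = 153 + 612·5 = 3213, valid modulo lcm(612, 13) = 7956: x ≡ 3213 (mod 7956).
  Combine with x ≡ 0 (mod 5); new modulus lcm = 39780.
    Write x = 3213 + 7956·t and substitute into x ≡ 0 (mod 5): 7956·t ≡ 0 − 3213 = -3213 (mod 5).
    Reduce coefficients mod 5: 1·t ≡ 2 (mod 5).
    So t ≡ 2 (mod 5).
    Then x = 3213 + 7956·2 = 19125, valid modulo lcm(7956, 5) = 39780: x ≡ 19125 (mod 39780).
Verify against each original: 19125 mod 17 = 0, 19125 mod 4 = 1, 19125 mod 9 = 0, 19125 mod 13 = 2, 19125 mod 5 = 0.

x ≡ 19125 (mod 39780).


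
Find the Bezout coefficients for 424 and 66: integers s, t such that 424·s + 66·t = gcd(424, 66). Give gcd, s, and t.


Euclidean algorithm on (424, 66) — divide until remainder is 0:
  424 = 6 · 66 + 28
  66 = 2 · 28 + 10
  28 = 2 · 10 + 8
  10 = 1 · 8 + 2
  8 = 4 · 2 + 0
gcd(424, 66) = 2.
Track Bezout coefficients alongside the remainders: start with r₀ = 424 = a·1 + b·0 (s = 1, t = 0) and r₁ = 66 = a·0 + b·1 (s = 0, t = 1); each new remainder r_{k+1} = r_{k-1} − q_k·r_k inherits s_{k+1} = s_{k-1} − q_k·s_k, t_{k+1} = t_{k-1} − q_k·t_k, so r_k = a·s_k + b·t_k at every step:
  q = 6: r = 28, s = 1 − 6·0 = 1, t = 0 − 6·1 = -6  (check: 424·1 + 66·(-6) = 28)
  q = 2: r = 10, s = 0 − 2·1 = -2, t = 1 − 2·(-6) = 13  (check: 424·(-2) + 66·13 = 10)
  q = 2: r = 8, s = 1 − 2·(-2) = 5, t = -6 − 2·13 = -32  (check: 424·5 + 66·(-32) = 8)
  q = 1: r = 2, s = -2 − 1·5 = -7, t = 13 − 1·(-32) = 45  (check: 424·(-7) + 66·45 = 2)
The row with r = 2 (the gcd) gives the Bezout coefficients s = -7, t = 45.
Result: 424 · (-7) + 66 · (45) = 2.

gcd(424, 66) = 2; s = -7, t = 45 (check: 424·(-7) + 66·45 = 2).


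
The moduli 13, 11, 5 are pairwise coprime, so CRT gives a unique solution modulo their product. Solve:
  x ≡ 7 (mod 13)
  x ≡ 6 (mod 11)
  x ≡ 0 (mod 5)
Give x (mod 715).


Moduli 13, 11, 5 are pairwise coprime; by CRT there is a unique solution modulo M = 13 · 11 · 5 = 715.
Solve pairwise, accumulating the modulus:
  Start with x ≡ 7 (mod 13).
  Combine with x ≡ 6 (mod 11): since gcd(13, 11) = 1, we get a unique residue mod 143.
    Write x = 7 + 13·t and substitute into x ≡ 6 (mod 11): 13·t ≡ 6 − 7 = -1 (mod 11).
    Reduce coefficients mod 11: 2·t ≡ 10 (mod 11).
    The inverse of 2 mod 11 is 6 (since 2·6 = 12 = 1·11 + 1), so t ≡ 6·10 = 60 ≡ 5 (mod 11).
    Then x = 7 + 13·5 = 72, valid modulo lcm(13, 11) = 143: x ≡ 72 (mod 143).
  Combine with x ≡ 0 (mod 5): since gcd(143, 5) = 1, we get a unique residue mod 715.
    Write x = 72 + 143·t and substitute into x ≡ 0 (mod 5): 143·t ≡ 0 − 72 = -72 (mod 5).
    Reduce coefficients mod 5: 3·t ≡ 3 (mod 5).
    The inverse of 3 mod 5 is 2 (since 3·2 = 6 = 1·5 + 1), so t ≡ 2·3 = 6 ≡ 1 (mod 5).
    Then x = 72 + 143·1 = 215, valid modulo lcm(143, 5) = 715: x ≡ 215 (mod 715).
Verify: 215 mod 13 = 7 ✓, 215 mod 11 = 6 ✓, 215 mod 5 = 0 ✓.

x ≡ 215 (mod 715).


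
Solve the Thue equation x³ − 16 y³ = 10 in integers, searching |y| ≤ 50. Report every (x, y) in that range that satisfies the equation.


The equation is x³ - 16y³ = 10. For fixed y, x³ = 16·y³ + 10, so a solution requires the RHS to be a perfect cube.
Strategy: iterate y from -50 to 50, compute RHS = 16·y³ + 10, and check whether it is a (positive or negative) perfect cube.
Check small values of y:
  y = 0: RHS = 10 is not a perfect cube.
  y = 1: RHS = 26 is not a perfect cube.
  y = -1: RHS = -6 is not a perfect cube.
  y = 2: RHS = 138 is not a perfect cube.
  y = -2: RHS = -118 is not a perfect cube.
  y = 3: RHS = 442 is not a perfect cube.
  y = -3: RHS = -422 is not a perfect cube.
Continuing the search up to |y| = 50 finds no solutions either.
No (x, y) in the scanned range satisfies the equation.

No integer solutions with |y| ≤ 50.


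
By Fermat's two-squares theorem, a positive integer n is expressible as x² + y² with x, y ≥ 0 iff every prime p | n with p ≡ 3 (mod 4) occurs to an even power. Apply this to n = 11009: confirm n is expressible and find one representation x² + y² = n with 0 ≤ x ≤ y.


Step 1: Factor n = 11009 = 101 · 109.
Step 2: Check the mod-4 condition on each prime factor: 101 ≡ 1 (mod 4), exponent 1; 109 ≡ 1 (mod 4), exponent 1.
All primes ≡ 3 (mod 4) appear to even exponent (or don't appear), so by the two-squares theorem n IS expressible as a sum of two squares.
Step 3: Build a representation. Here n = 101 · 109 is a product of primes ≡ 1 (mod 4). Each prime p ≡ 1 (mod 4) is itself a sum of two squares; find a² by testing p − a² for a perfect square:
  101: 101 − 1² = 100 = 10² ⇒ 101 = 1² + 10².
  109: 109 − 1² = 108, 109 − 2² = 105, 109 − 3² = 100 = 10² ⇒ 109 = 3² + 10².
  Combine using the Brahmagupta–Fibonacci identity (a² + b²)(c² + d²) = (ac − bd)² + (ad + bc)² = (ac + bd)² + (ad − bc)²:
  101 · 109 = 11009: from (1² + 10²)(3² + 10²), take (1·3 − 10·10, 1·10 + 10·3) = (3 − 100, 10 + 30) = (-97, 40); dropping signs (only squares matter) gives (97, 40); check 97² + 40² = 9409 + 1600 = 11009 ✓.
Step 4: Order so x ≤ y and verify: 40² + 97² = 1600 + 9409 = 11009 = n. ✓

n = 11009 = 40² + 97² (one valid representation with x ≤ y).


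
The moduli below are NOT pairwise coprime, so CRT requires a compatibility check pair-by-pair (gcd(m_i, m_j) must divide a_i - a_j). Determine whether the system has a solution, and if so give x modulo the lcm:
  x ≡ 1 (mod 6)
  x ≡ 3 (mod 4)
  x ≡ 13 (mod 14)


Moduli 6, 4, 14 are not pairwise coprime, so CRT works modulo lcm(m_i) when all pairwise compatibility conditions hold.
Pairwise compatibility: gcd(m_i, m_j) must divide a_i - a_j for every pair.
Merge one congruence at a time:
  Start: x ≡ 1 (mod 6).
  Combine with x ≡ 3 (mod 4): gcd(6, 4) = 2; 3 - 1 = 2, which IS divisible by 2, so compatible.
    Write x = 1 + 6·t and substitute into x ≡ 3 (mod 4): 6·t ≡ 3 − 1 = 2 (mod 4).
    Divide the congruence (and modulus) by g = 2: 3·t ≡ 1 (mod 2).
    Reduce coefficients mod 2: 1·t ≡ 1 (mod 2).
    So t ≡ 1 (mod 2).
    Then x = 1 + 6·1 = 7, valid modulo lcm(6, 4) = 12: x ≡ 7 (mod 12).
  Combine with x ≡ 13 (mod 14): gcd(12, 14) = 2; 13 - 7 = 6, which IS divisible by 2, so compatible.
    Write x = 7 + 12·t and substitute into x ≡ 13 (mod 14): 12·t ≡ 13 − 7 = 6 (mod 14).
    Divide the congruence (and modulus) by g = 2: 6·t ≡ 3 (mod 7).
    The inverse of 6 mod 7 is 6 (since 6·6 = 36 = 5·7 + 1), so t ≡ 6·3 = 18 ≡ 4 (mod 7).
    Then x = 7 + 12·4 = 55, valid modulo lcm(12, 14) = 84: x ≡ 55 (mod 84).
Verify: 55 mod 6 = 1, 55 mod 4 = 3, 55 mod 14 = 13.

x ≡ 55 (mod 84).


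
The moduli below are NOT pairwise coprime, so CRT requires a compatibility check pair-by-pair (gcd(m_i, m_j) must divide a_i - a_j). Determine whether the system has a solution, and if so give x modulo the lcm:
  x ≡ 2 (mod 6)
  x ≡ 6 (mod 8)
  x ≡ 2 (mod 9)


Moduli 6, 8, 9 are not pairwise coprime, so CRT works modulo lcm(m_i) when all pairwise compatibility conditions hold.
Pairwise compatibility: gcd(m_i, m_j) must divide a_i - a_j for every pair.
Merge one congruence at a time:
  Start: x ≡ 2 (mod 6).
  Combine with x ≡ 6 (mod 8): gcd(6, 8) = 2; 6 - 2 = 4, which IS divisible by 2, so compatible.
    Write x = 2 + 6·t and substitute into x ≡ 6 (mod 8): 6·t ≡ 6 − 2 = 4 (mod 8).
    Divide the congruence (and modulus) by g = 2: 3·t ≡ 2 (mod 4).
    The inverse of 3 mod 4 is 3 (since 3·3 = 9 = 2·4 + 1), so t ≡ 3·2 = 6 ≡ 2 (mod 4).
    Then x = 2 + 6·2 = 14, valid modulo lcm(6, 8) = 24: x ≡ 14 (mod 24).
  Combine with x ≡ 2 (mod 9): gcd(24, 9) = 3; 2 - 14 = -12, which IS divisible by 3, so compatible.
    Write x = 14 + 24·t and substitute into x ≡ 2 (mod 9): 24·t ≡ 2 − 14 = -12 (mod 9).
    Divide the congruence (and modulus) by g = 3: 8·t ≡ -4 (mod 3).
    Reduce coefficients mod 3: 2·t ≡ 2 (mod 3).
    The inverse of 2 mod 3 is 2 (since 2·2 = 4 = 1·3 + 1), so t ≡ 2·2 = 4 ≡ 1 (mod 3).
    Then x = 14 + 24·1 = 38, valid modulo lcm(24, 9) = 72: x ≡ 38 (mod 72).
Verify: 38 mod 6 = 2, 38 mod 8 = 6, 38 mod 9 = 2.

x ≡ 38 (mod 72).


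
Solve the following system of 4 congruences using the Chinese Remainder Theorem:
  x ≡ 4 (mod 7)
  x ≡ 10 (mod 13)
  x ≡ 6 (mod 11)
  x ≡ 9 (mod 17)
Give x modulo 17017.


Product of moduli M = 7 · 13 · 11 · 17 = 17017.
Merge one congruence at a time:
  Start: x ≡ 4 (mod 7).
  Combine with x ≡ 10 (mod 13); new modulus lcm = 91.
    Write x = 4 + 7·t and substitute into x ≡ 10 (mod 13): 7·t ≡ 10 − 4 = 6 (mod 13).
    The inverse of 7 mod 13 is 2 (since 7·2 = 14 = 1·13 + 1), so t ≡ 2·6 = 12 ≡ 12 (mod 13).
    Then x = 4 + 7·12 = 88, valid modulo lcm(7, 13) = 91: x ≡ 88 (mod 91).
  Combine with x ≡ 6 (mod 11); new modulus lcm = 1001.
    Write x = 88 + 91·t and substitute into x ≡ 6 (mod 11): 91·t ≡ 6 − 88 = -82 (mod 11).
    Reduce coefficients mod 11: 3·t ≡ 6 (mod 11).
    The inverse of 3 mod 11 is 4 (since 3·4 = 12 = 1·11 + 1), so t ≡ 4·6 = 24 ≡ 2 (mod 11).
    Then x = 88 + 91·2 = 270, valid modulo lcm(91, 11) = 1001: x ≡ 270 (mod 1001).
  Combine with x ≡ 9 (mod 17); new modulus lcm = 17017.
    Write x = 270 + 1001·t and substitute into x ≡ 9 (mod 17): 1001·t ≡ 9 − 270 = -261 (mod 17).
    Reduce coefficients mod 17: 15·t ≡ 11 (mod 17).
    The inverse of 15 mod 17 is 8 (since 15·8 = 120 = 7·17 + 1), so t ≡ 8·11 = 88 ≡ 3 (mod 17).
    Then x = 270 + 1001·3 = 3273, valid modulo lcm(1001, 17) = 17017: x ≡ 3273 (mod 17017).
Verify against each original: 3273 mod 7 = 4, 3273 mod 13 = 10, 3273 mod 11 = 6, 3273 mod 17 = 9.

x ≡ 3273 (mod 17017).


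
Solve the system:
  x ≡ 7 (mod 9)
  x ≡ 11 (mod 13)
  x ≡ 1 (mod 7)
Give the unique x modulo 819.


Moduli 9, 13, 7 are pairwise coprime; by CRT there is a unique solution modulo M = 9 · 13 · 7 = 819.
Solve pairwise, accumulating the modulus:
  Start with x ≡ 7 (mod 9).
  Combine with x ≡ 11 (mod 13): since gcd(9, 13) = 1, we get a unique residue mod 117.
    Write x = 7 + 9·t and substitute into x ≡ 11 (mod 13): 9·t ≡ 11 − 7 = 4 (mod 13).
    The inverse of 9 mod 13 is 3 (since 9·3 = 27 = 2·13 + 1), so t ≡ 3·4 = 12 ≡ 12 (mod 13).
    Then x = 7 + 9·12 = 115, valid modulo lcm(9, 13) = 117: x ≡ 115 (mod 117).
  Combine with x ≡ 1 (mod 7): since gcd(117, 7) = 1, we get a unique residue mod 819.
    Write x = 115 + 117·t and substitute into x ≡ 1 (mod 7): 117·t ≡ 1 − 115 = -114 (mod 7).
    Reduce coefficients mod 7: 5·t ≡ 5 (mod 7).
    The inverse of 5 mod 7 is 3 (since 5·3 = 15 = 2·7 + 1), so t ≡ 3·5 = 15 ≡ 1 (mod 7).
    Then x = 115 + 117·1 = 232, valid modulo lcm(117, 7) = 819: x ≡ 232 (mod 819).
Verify: 232 mod 9 = 7 ✓, 232 mod 13 = 11 ✓, 232 mod 7 = 1 ✓.

x ≡ 232 (mod 819).


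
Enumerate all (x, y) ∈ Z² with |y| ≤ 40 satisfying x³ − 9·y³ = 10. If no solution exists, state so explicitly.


The equation is x³ - 9y³ = 10. For fixed y, x³ = 9·y³ + 10, so a solution requires the RHS to be a perfect cube.
Strategy: iterate y from -40 to 40, compute RHS = 9·y³ + 10, and check whether it is a (positive or negative) perfect cube.
Check small values of y:
  y = 0: RHS = 10 is not a perfect cube.
  y = 1: RHS = 19 is not a perfect cube.
  y = -1: RHS = 1 = (1)³ ⇒ x = 1 works.
  y = 2: RHS = 82 is not a perfect cube.
  y = -2: RHS = -62 is not a perfect cube.
  y = 3: RHS = 253 is not a perfect cube.
  y = -3: RHS = -233 is not a perfect cube.
Continuing the search up to |y| = 40 finds no further solutions beyond those listed.
Collected solutions: (1, -1).

Solutions (with |y| ≤ 40): (1, -1).


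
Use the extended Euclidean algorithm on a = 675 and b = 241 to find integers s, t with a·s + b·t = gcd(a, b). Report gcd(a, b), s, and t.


Euclidean algorithm on (675, 241) — divide until remainder is 0:
  675 = 2 · 241 + 193
  241 = 1 · 193 + 48
  193 = 4 · 48 + 1
  48 = 48 · 1 + 0
gcd(675, 241) = 1.
Track Bezout coefficients alongside the remainders: start with r₀ = 675 = a·1 + b·0 (s = 1, t = 0) and r₁ = 241 = a·0 + b·1 (s = 0, t = 1); each new remainder r_{k+1} = r_{k-1} − q_k·r_k inherits s_{k+1} = s_{k-1} − q_k·s_k, t_{k+1} = t_{k-1} − q_k·t_k, so r_k = a·s_k + b·t_k at every step:
  q = 2: r = 193, s = 1 − 2·0 = 1, t = 0 − 2·1 = -2  (check: 675·1 + 241·(-2) = 193)
  q = 1: r = 48, s = 0 − 1·1 = -1, t = 1 − 1·(-2) = 3  (check: 675·(-1) + 241·3 = 48)
  q = 4: r = 1, s = 1 − 4·(-1) = 5, t = -2 − 4·3 = -14  (check: 675·5 + 241·(-14) = 1)
The row with r = 1 (the gcd) gives the Bezout coefficients s = 5, t = -14.
Result: 675 · (5) + 241 · (-14) = 1.

gcd(675, 241) = 1; s = 5, t = -14 (check: 675·5 + 241·(-14) = 1).


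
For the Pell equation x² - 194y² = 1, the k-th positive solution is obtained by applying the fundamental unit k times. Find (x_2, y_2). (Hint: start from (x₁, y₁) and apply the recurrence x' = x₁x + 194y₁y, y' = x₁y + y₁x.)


Step 1: Find the fundamental solution (x₁, y₁) of x² - 194y² = 1.
  Expand √194 as a continued fraction. a₀ = ⌊√194⌋ = 13; iterate m_{k+1} = d_k·a_k − m_k, d_{k+1} = (194 − m_{k+1}²)/d_k, a_{k+1} = ⌊(a₀ + m_{k+1})/d_{k+1}⌋ (starting m₀ = 0, d₀ = 1), with convergents p_k = a_k·p_{k-1} + p_{k-2}, q_k = a_k·q_{k-1} + q_{k-2} (p₋₁ = 1, q₋₁ = 0):
  k = 0: a₀ = 13; p₀/q₀ = 13/1; p₀² − 194·q₀² = 169 − 194 = -25.
  k = 1: m = 13, d = 25, a = ⌊(13 + 13)/25⌋ = 1; p/q = (1·13 + 1)/(1·1 + 0) = 14/1; p² − 194·q² = 196 − 194 = 2.
  k = 2: m = 12, d = 2, a = ⌊(13 + 12)/2⌋ = 12; p/q = (12·14 + 13)/(12·1 + 1) = 181/13; p² − 194·q² = 32761 − 32786 = -25.
  k = 3: m = 12, d = 25, a = ⌊(13 + 12)/25⌋ = 1; p/q = (1·181 + 14)/(1·13 + 1) = 195/14; p² − 194·q² = 38025 − 38024 = 1.
  The first convergent with p² − 194·q² = 1 gives the fundamental solution (x₁, y₁) = (195, 14).
Step 2: Apply the recurrence (x_{n+1}, y_{n+1}) = (x₁x_n + 194y₁y_n, x₁y_n + y₁x_n) repeatedly.
  From (x_1, y_1) = (195, 14): x_2 = 195·195 + 194·14·14 = 76049; y_2 = 195·14 + 14·195 = 5460.
Step 3: Verify x_2² - 194·y_2² = 5783450401 - 5783450400 = 1 (should be 1). ✓

(x_1, y_1) = (195, 14); (x_2, y_2) = (76049, 5460).


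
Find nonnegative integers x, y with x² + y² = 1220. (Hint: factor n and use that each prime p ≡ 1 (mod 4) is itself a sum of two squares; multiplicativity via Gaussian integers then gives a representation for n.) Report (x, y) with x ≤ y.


Step 1: Factor n = 1220 = 2^2 · 5 · 61.
Step 2: Check the mod-4 condition on each prime factor: 2 = 2 (special); 5 ≡ 1 (mod 4), exponent 1; 61 ≡ 1 (mod 4), exponent 1.
All primes ≡ 3 (mod 4) appear to even exponent (or don't appear), so by the two-squares theorem n IS expressible as a sum of two squares.
Step 3: Build a representation. Group n = k² · m with k = 2 and m = 5 · 61 = 305 (a product of primes ≡ 1 (mod 4)); a representation of m scales to one of n via (k·x)² + (k·y)² = k²(x² + y²). Each prime p ≡ 1 (mod 4) is itself a sum of two squares; find a² by testing p − a² for a perfect square:
  5: 5 − 1² = 4 = 2² ⇒ 5 = 1² + 2².
  61: 61 − 1² = 60, 61 − 2² = 57, 61 − 3² = 52, 61 − 4² = 45, 61 − 5² = 36 = 6² ⇒ 61 = 5² + 6².
  Combine using the Brahmagupta–Fibonacci identity (a² + b²)(c² + d²) = (ac − bd)² + (ad + bc)² = (ac + bd)² + (ad − bc)²:
  5 · 61 = 305: from (1² + 2²)(5² + 6²), take (1·5 − 2·6, 1·6 + 2·5) = (5 − 12, 6 + 10) = (-7, 16); dropping signs (only squares matter) gives (7, 16); check 7² + 16² = 49 + 256 = 305 ✓.
  Scale by k = 2: (2·7, 2·16) = (14, 32).
Step 4: Order so x ≤ y and verify: 14² + 32² = 196 + 1024 = 1220 = n. ✓

n = 1220 = 14² + 32² (one valid representation with x ≤ y).


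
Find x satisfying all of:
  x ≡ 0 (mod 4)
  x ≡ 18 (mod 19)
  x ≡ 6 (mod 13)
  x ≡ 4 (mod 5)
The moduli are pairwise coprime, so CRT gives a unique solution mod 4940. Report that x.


Product of moduli M = 4 · 19 · 13 · 5 = 4940.
Merge one congruence at a time:
  Start: x ≡ 0 (mod 4).
  Combine with x ≡ 18 (mod 19); new modulus lcm = 76.
    Write x = 0 + 4·t and substitute into x ≡ 18 (mod 19): 4·t ≡ 18 − 0 = 18 (mod 19).
    The inverse of 4 mod 19 is 5 (since 4·5 = 20 = 1·19 + 1), so t ≡ 5·18 = 90 ≡ 14 (mod 19).
    Then x = 0 + 4·14 = 56, valid modulo lcm(4, 19) = 76: x ≡ 56 (mod 76).
  Combine with x ≡ 6 (mod 13); new modulus lcm = 988.
    Write x = 56 + 76·t and substitute into x ≡ 6 (mod 13): 76·t ≡ 6 − 56 = -50 (mod 13).
    Reduce coefficients mod 13: 11·t ≡ 2 (mod 13).
    The inverse of 11 mod 13 is 6 (since 11·6 = 66 = 5·13 + 1), so t ≡ 6·2 = 12 ≡ 12 (mod 13).
    Then x = 56 + 76·12 = 968, valid modulo lcm(76, 13) = 988: x ≡ 968 (mod 988).
  Combine with x ≡ 4 (mod 5); new modulus lcm = 4940.
    Write x = 968 + 988·t and substitute into x ≡ 4 (mod 5): 988·t ≡ 4 − 968 = -964 (mod 5).
    Reduce coefficients mod 5: 3·t ≡ 1 (mod 5).
    The inverse of 3 mod 5 is 2 (since 3·2 = 6 = 1·5 + 1), so t ≡ 2·1 = 2 ≡ 2 (mod 5).
    Then x = 968 + 988·2 = 2944, valid modulo lcm(988, 5) = 4940: x ≡ 2944 (mod 4940).
Verify against each original: 2944 mod 4 = 0, 2944 mod 19 = 18, 2944 mod 13 = 6, 2944 mod 5 = 4.

x ≡ 2944 (mod 4940).


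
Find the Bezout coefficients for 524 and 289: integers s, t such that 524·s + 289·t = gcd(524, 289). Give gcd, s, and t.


Euclidean algorithm on (524, 289) — divide until remainder is 0:
  524 = 1 · 289 + 235
  289 = 1 · 235 + 54
  235 = 4 · 54 + 19
  54 = 2 · 19 + 16
  19 = 1 · 16 + 3
  16 = 5 · 3 + 1
  3 = 3 · 1 + 0
gcd(524, 289) = 1.
Track Bezout coefficients alongside the remainders: start with r₀ = 524 = a·1 + b·0 (s = 1, t = 0) and r₁ = 289 = a·0 + b·1 (s = 0, t = 1); each new remainder r_{k+1} = r_{k-1} − q_k·r_k inherits s_{k+1} = s_{k-1} − q_k·s_k, t_{k+1} = t_{k-1} − q_k·t_k, so r_k = a·s_k + b·t_k at every step:
  q = 1: r = 235, s = 1 − 1·0 = 1, t = 0 − 1·1 = -1  (check: 524·1 + 289·(-1) = 235)
  q = 1: r = 54, s = 0 − 1·1 = -1, t = 1 − 1·(-1) = 2  (check: 524·(-1) + 289·2 = 54)
  q = 4: r = 19, s = 1 − 4·(-1) = 5, t = -1 − 4·2 = -9  (check: 524·5 + 289·(-9) = 19)
  q = 2: r = 16, s = -1 − 2·5 = -11, t = 2 − 2·(-9) = 20  (check: 524·(-11) + 289·20 = 16)
  q = 1: r = 3, s = 5 − 1·(-11) = 16, t = -9 − 1·20 = -29  (check: 524·16 + 289·(-29) = 3)
  q = 5: r = 1, s = -11 − 5·16 = -91, t = 20 − 5·(-29) = 165  (check: 524·(-91) + 289·165 = 1)
The row with r = 1 (the gcd) gives the Bezout coefficients s = -91, t = 165.
Result: 524 · (-91) + 289 · (165) = 1.

gcd(524, 289) = 1; s = -91, t = 165 (check: 524·(-91) + 289·165 = 1).


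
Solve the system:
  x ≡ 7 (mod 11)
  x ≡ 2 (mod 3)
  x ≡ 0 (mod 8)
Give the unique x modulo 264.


Moduli 11, 3, 8 are pairwise coprime; by CRT there is a unique solution modulo M = 11 · 3 · 8 = 264.
Solve pairwise, accumulating the modulus:
  Start with x ≡ 7 (mod 11).
  Combine with x ≡ 2 (mod 3): since gcd(11, 3) = 1, we get a unique residue mod 33.
    Write x = 7 + 11·t and substitute into x ≡ 2 (mod 3): 11·t ≡ 2 − 7 = -5 (mod 3).
    Reduce coefficients mod 3: 2·t ≡ 1 (mod 3).
    The inverse of 2 mod 3 is 2 (since 2·2 = 4 = 1·3 + 1), so t ≡ 2·1 = 2 ≡ 2 (mod 3).
    Then x = 7 + 11·2 = 29, valid modulo lcm(11, 3) = 33: x ≡ 29 (mod 33).
  Combine with x ≡ 0 (mod 8): since gcd(33, 8) = 1, we get a unique residue mod 264.
    Write x = 29 + 33·t and substitute into x ≡ 0 (mod 8): 33·t ≡ 0 − 29 = -29 (mod 8).
    Reduce coefficients mod 8: 1·t ≡ 3 (mod 8).
    So t ≡ 3 (mod 8).
    Then x = 29 + 33·3 = 128, valid modulo lcm(33, 8) = 264: x ≡ 128 (mod 264).
Verify: 128 mod 11 = 7 ✓, 128 mod 3 = 2 ✓, 128 mod 8 = 0 ✓.

x ≡ 128 (mod 264).


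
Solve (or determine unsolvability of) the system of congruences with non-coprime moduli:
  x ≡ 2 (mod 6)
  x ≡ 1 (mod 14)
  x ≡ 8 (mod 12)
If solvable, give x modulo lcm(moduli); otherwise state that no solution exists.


Moduli 6, 14, 12 are not pairwise coprime, so CRT works modulo lcm(m_i) when all pairwise compatibility conditions hold.
Pairwise compatibility: gcd(m_i, m_j) must divide a_i - a_j for every pair.
Merge one congruence at a time:
  Start: x ≡ 2 (mod 6).
  Combine with x ≡ 1 (mod 14): gcd(6, 14) = 2, and 1 - 2 = -1 is NOT divisible by 2.
    ⇒ system is inconsistent (no integer solution).

No solution (the system is inconsistent).


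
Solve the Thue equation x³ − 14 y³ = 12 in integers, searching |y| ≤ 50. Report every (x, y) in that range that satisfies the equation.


The equation is x³ - 14y³ = 12. For fixed y, x³ = 14·y³ + 12, so a solution requires the RHS to be a perfect cube.
Strategy: iterate y from -50 to 50, compute RHS = 14·y³ + 12, and check whether it is a (positive or negative) perfect cube.
Check small values of y:
  y = 0: RHS = 12 is not a perfect cube.
  y = 1: RHS = 26 is not a perfect cube.
  y = -1: RHS = -2 is not a perfect cube.
  y = 2: RHS = 124 is not a perfect cube.
  y = -2: RHS = -100 is not a perfect cube.
  y = 3: RHS = 390 is not a perfect cube.
  y = -3: RHS = -366 is not a perfect cube.
Continuing the search up to |y| = 50 finds no solutions either.
No (x, y) in the scanned range satisfies the equation.

No integer solutions with |y| ≤ 50.


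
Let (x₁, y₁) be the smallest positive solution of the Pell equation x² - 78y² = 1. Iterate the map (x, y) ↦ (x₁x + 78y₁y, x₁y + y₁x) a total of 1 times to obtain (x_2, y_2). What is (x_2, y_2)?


Step 1: Find the fundamental solution (x₁, y₁) of x² - 78y² = 1.
  Expand √78 as a continued fraction. a₀ = ⌊√78⌋ = 8; iterate m_{k+1} = d_k·a_k − m_k, d_{k+1} = (78 − m_{k+1}²)/d_k, a_{k+1} = ⌊(a₀ + m_{k+1})/d_{k+1}⌋ (starting m₀ = 0, d₀ = 1), with convergents p_k = a_k·p_{k-1} + p_{k-2}, q_k = a_k·q_{k-1} + q_{k-2} (p₋₁ = 1, q₋₁ = 0):
  k = 0: a₀ = 8; p₀/q₀ = 8/1; p₀² − 78·q₀² = 64 − 78 = -14.
  k = 1: m = 8, d = 14, a = ⌊(8 + 8)/14⌋ = 1; p/q = (1·8 + 1)/(1·1 + 0) = 9/1; p² − 78·q² = 81 − 78 = 3.
  k = 2: m = 6, d = 3, a = ⌊(8 + 6)/3⌋ = 4; p/q = (4·9 + 8)/(4·1 + 1) = 44/5; p² − 78·q² = 1936 − 1950 = -14.
  k = 3: m = 6, d = 14, a = ⌊(8 + 6)/14⌋ = 1; p/q = (1·44 + 9)/(1·5 + 1) = 53/6; p² − 78·q² = 2809 − 2808 = 1.
  The first convergent with p² − 78·q² = 1 gives the fundamental solution (x₁, y₁) = (53, 6).
Step 2: Apply the recurrence (x_{n+1}, y_{n+1}) = (x₁x_n + 78y₁y_n, x₁y_n + y₁x_n) repeatedly.
  From (x_1, y_1) = (53, 6): x_2 = 53·53 + 78·6·6 = 5617; y_2 = 53·6 + 6·53 = 636.
Step 3: Verify x_2² - 78·y_2² = 31550689 - 31550688 = 1 (should be 1). ✓

(x_1, y_1) = (53, 6); (x_2, y_2) = (5617, 636).


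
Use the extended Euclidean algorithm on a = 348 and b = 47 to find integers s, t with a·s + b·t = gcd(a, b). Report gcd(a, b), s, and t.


Euclidean algorithm on (348, 47) — divide until remainder is 0:
  348 = 7 · 47 + 19
  47 = 2 · 19 + 9
  19 = 2 · 9 + 1
  9 = 9 · 1 + 0
gcd(348, 47) = 1.
Track Bezout coefficients alongside the remainders: start with r₀ = 348 = a·1 + b·0 (s = 1, t = 0) and r₁ = 47 = a·0 + b·1 (s = 0, t = 1); each new remainder r_{k+1} = r_{k-1} − q_k·r_k inherits s_{k+1} = s_{k-1} − q_k·s_k, t_{k+1} = t_{k-1} − q_k·t_k, so r_k = a·s_k + b·t_k at every step:
  q = 7: r = 19, s = 1 − 7·0 = 1, t = 0 − 7·1 = -7  (check: 348·1 + 47·(-7) = 19)
  q = 2: r = 9, s = 0 − 2·1 = -2, t = 1 − 2·(-7) = 15  (check: 348·(-2) + 47·15 = 9)
  q = 2: r = 1, s = 1 − 2·(-2) = 5, t = -7 − 2·15 = -37  (check: 348·5 + 47·(-37) = 1)
The row with r = 1 (the gcd) gives the Bezout coefficients s = 5, t = -37.
Result: 348 · (5) + 47 · (-37) = 1.

gcd(348, 47) = 1; s = 5, t = -37 (check: 348·5 + 47·(-37) = 1).


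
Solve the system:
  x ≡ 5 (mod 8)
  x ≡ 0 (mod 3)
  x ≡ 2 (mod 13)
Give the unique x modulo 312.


Moduli 8, 3, 13 are pairwise coprime; by CRT there is a unique solution modulo M = 8 · 3 · 13 = 312.
Solve pairwise, accumulating the modulus:
  Start with x ≡ 5 (mod 8).
  Combine with x ≡ 0 (mod 3): since gcd(8, 3) = 1, we get a unique residue mod 24.
    Write x = 5 + 8·t and substitute into x ≡ 0 (mod 3): 8·t ≡ 0 − 5 = -5 (mod 3).
    Reduce coefficients mod 3: 2·t ≡ 1 (mod 3).
    The inverse of 2 mod 3 is 2 (since 2·2 = 4 = 1·3 + 1), so t ≡ 2·1 = 2 ≡ 2 (mod 3).
    Then x = 5 + 8·2 = 21, valid modulo lcm(8, 3) = 24: x ≡ 21 (mod 24).
  Combine with x ≡ 2 (mod 13): since gcd(24, 13) = 1, we get a unique residue mod 312.
    Write x = 21 + 24·t and substitute into x ≡ 2 (mod 13): 24·t ≡ 2 − 21 = -19 (mod 13).
    Reduce coefficients mod 13: 11·t ≡ 7 (mod 13).
    The inverse of 11 mod 13 is 6 (since 11·6 = 66 = 5·13 + 1), so t ≡ 6·7 = 42 ≡ 3 (mod 13).
    Then x = 21 + 24·3 = 93, valid modulo lcm(24, 13) = 312: x ≡ 93 (mod 312).
Verify: 93 mod 8 = 5 ✓, 93 mod 3 = 0 ✓, 93 mod 13 = 2 ✓.

x ≡ 93 (mod 312).


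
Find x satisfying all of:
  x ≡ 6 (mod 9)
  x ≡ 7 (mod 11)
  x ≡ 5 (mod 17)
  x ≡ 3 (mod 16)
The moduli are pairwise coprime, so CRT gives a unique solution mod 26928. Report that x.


Product of moduli M = 9 · 11 · 17 · 16 = 26928.
Merge one congruence at a time:
  Start: x ≡ 6 (mod 9).
  Combine with x ≡ 7 (mod 11); new modulus lcm = 99.
    Write x = 6 + 9·t and substitute into x ≡ 7 (mod 11): 9·t ≡ 7 − 6 = 1 (mod 11).
    The inverse of 9 mod 11 is 5 (since 9·5 = 45 = 4·11 + 1), so t ≡ 5·1 = 5 ≡ 5 (mod 11).
    Then x = 6 + 9·5 = 51, valid modulo lcm(9, 11) = 99: x ≡ 51 (mod 99).
  Combine with x ≡ 5 (mod 17); new modulus lcm = 1683.
    Write x = 51 + 99·t and substitute into x ≡ 5 (mod 17): 99·t ≡ 5 − 51 = -46 (mod 17).
    Reduce coefficients mod 17: 14·t ≡ 5 (mod 17).
    The inverse of 14 mod 17 is 11 (since 14·11 = 154 = 9·17 + 1), so t ≡ 11·5 = 55 ≡ 4 (mod 17).
    Then x = 51 + 99·4 = 447, valid modulo lcm(99, 17) = 1683: x ≡ 447 (mod 1683).
  Combine with x ≡ 3 (mod 16); new modulus lcm = 26928.
    Write x = 447 + 1683·t and substitute into x ≡ 3 (mod 16): 1683·t ≡ 3 − 447 = -444 (mod 16).
    Reduce coefficients mod 16: 3·t ≡ 4 (mod 16).
    The inverse of 3 mod 16 is 11 (since 3·11 = 33 = 2·16 + 1), so t ≡ 11·4 = 44 ≡ 12 (mod 16).
    Then x = 447 + 1683·12 = 20643, valid modulo lcm(1683, 16) = 26928: x ≡ 20643 (mod 26928).
Verify against each original: 20643 mod 9 = 6, 20643 mod 11 = 7, 20643 mod 17 = 5, 20643 mod 16 = 3.

x ≡ 20643 (mod 26928).


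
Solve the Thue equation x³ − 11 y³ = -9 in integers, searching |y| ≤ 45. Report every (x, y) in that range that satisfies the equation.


The equation is x³ - 11y³ = -9. For fixed y, x³ = 11·y³ − 9, so a solution requires the RHS to be a perfect cube.
Strategy: iterate y from -45 to 45, compute RHS = 11·y³ − 9, and check whether it is a (positive or negative) perfect cube.
Check small values of y:
  y = 0: RHS = -9 is not a perfect cube.
  y = 1: RHS = 2 is not a perfect cube.
  y = -1: RHS = -20 is not a perfect cube.
  y = 2: RHS = 79 is not a perfect cube.
  y = -2: RHS = -97 is not a perfect cube.
  y = 3: RHS = 288 is not a perfect cube.
  y = -3: RHS = -306 is not a perfect cube.
Continuing the search up to |y| = 45 finds no solutions either.
No (x, y) in the scanned range satisfies the equation.

No integer solutions with |y| ≤ 45.


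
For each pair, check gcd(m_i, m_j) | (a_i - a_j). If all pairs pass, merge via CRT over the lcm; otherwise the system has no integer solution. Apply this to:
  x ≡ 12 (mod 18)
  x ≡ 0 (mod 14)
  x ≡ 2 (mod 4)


Moduli 18, 14, 4 are not pairwise coprime, so CRT works modulo lcm(m_i) when all pairwise compatibility conditions hold.
Pairwise compatibility: gcd(m_i, m_j) must divide a_i - a_j for every pair.
Merge one congruence at a time:
  Start: x ≡ 12 (mod 18).
  Combine with x ≡ 0 (mod 14): gcd(18, 14) = 2; 0 - 12 = -12, which IS divisible by 2, so compatible.
    Write x = 12 + 18·t and substitute into x ≡ 0 (mod 14): 18·t ≡ 0 − 12 = -12 (mod 14).
    Divide the congruence (and modulus) by g = 2: 9·t ≡ -6 (mod 7).
    Reduce coefficients mod 7: 2·t ≡ 1 (mod 7).
    The inverse of 2 mod 7 is 4 (since 2·4 = 8 = 1·7 + 1), so t ≡ 4·1 = 4 ≡ 4 (mod 7).
    Then x = 12 + 18·4 = 84, valid modulo lcm(18, 14) = 126: x ≡ 84 (mod 126).
  Combine with x ≡ 2 (mod 4): gcd(126, 4) = 2; 2 - 84 = -82, which IS divisible by 2, so compatible.
    Write x = 84 + 126·t and substitute into x ≡ 2 (mod 4): 126·t ≡ 2 − 84 = -82 (mod 4).
    Divide the congruence (and modulus) by g = 2: 63·t ≡ -41 (mod 2).
    Reduce coefficients mod 2: 1·t ≡ 1 (mod 2).
    So t ≡ 1 (mod 2).
    Then x = 84 + 126·1 = 210, valid modulo lcm(126, 4) = 252: x ≡ 210 (mod 252).
Verify: 210 mod 18 = 12, 210 mod 14 = 0, 210 mod 4 = 2.

x ≡ 210 (mod 252).


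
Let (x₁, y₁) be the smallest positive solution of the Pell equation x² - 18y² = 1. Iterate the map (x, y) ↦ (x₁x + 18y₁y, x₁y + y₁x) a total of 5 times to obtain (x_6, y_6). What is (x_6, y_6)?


Step 1: Find the fundamental solution (x₁, y₁) of x² - 18y² = 1.
  Expand √18 as a continued fraction. a₀ = ⌊√18⌋ = 4; iterate m_{k+1} = d_k·a_k − m_k, d_{k+1} = (18 − m_{k+1}²)/d_k, a_{k+1} = ⌊(a₀ + m_{k+1})/d_{k+1}⌋ (starting m₀ = 0, d₀ = 1), with convergents p_k = a_k·p_{k-1} + p_{k-2}, q_k = a_k·q_{k-1} + q_{k-2} (p₋₁ = 1, q₋₁ = 0):
  k = 0: a₀ = 4; p₀/q₀ = 4/1; p₀² − 18·q₀² = 16 − 18 = -2.
  k = 1: m = 4, d = 2, a = ⌊(4 + 4)/2⌋ = 4; p/q = (4·4 + 1)/(4·1 + 0) = 17/4; p² − 18·q² = 289 − 288 = 1.
  The first convergent with p² − 18·q² = 1 gives the fundamental solution (x₁, y₁) = (17, 4).
Step 2: Apply the recurrence (x_{n+1}, y_{n+1}) = (x₁x_n + 18y₁y_n, x₁y_n + y₁x_n) repeatedly.
  From (x_1, y_1) = (17, 4): x_2 = 17·17 + 18·4·4 = 577; y_2 = 17·4 + 4·17 = 136.
  From (x_2, y_2) = (577, 136): x_3 = 17·577 + 18·4·136 = 19601; y_3 = 17·136 + 4·577 = 4620.
  From (x_3, y_3) = (19601, 4620): x_4 = 17·19601 + 18·4·4620 = 665857; y_4 = 17·4620 + 4·19601 = 156944.
  From (x_4, y_4) = (665857, 156944): x_5 = 17·665857 + 18·4·156944 = 22619537; y_5 = 17·156944 + 4·665857 = 5331476.
  From (x_5, y_5) = (22619537, 5331476): x_6 = 17·22619537 + 18·4·5331476 = 768398401; y_6 = 17·5331476 + 4·22619537 = 181113240.
Step 3: Verify x_6² - 18·y_6² = 590436102659356801 - 590436102659356800 = 1 (should be 1). ✓

(x_1, y_1) = (17, 4); (x_6, y_6) = (768398401, 181113240).


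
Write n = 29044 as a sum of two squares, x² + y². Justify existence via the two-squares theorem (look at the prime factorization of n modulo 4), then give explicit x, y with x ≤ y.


Step 1: Factor n = 29044 = 2^2 · 53 · 137.
Step 2: Check the mod-4 condition on each prime factor: 2 = 2 (special); 53 ≡ 1 (mod 4), exponent 1; 137 ≡ 1 (mod 4), exponent 1.
All primes ≡ 3 (mod 4) appear to even exponent (or don't appear), so by the two-squares theorem n IS expressible as a sum of two squares.
Step 3: Build a representation. Group n = k² · m with k = 2 and m = 53 · 137 = 7261 (a product of primes ≡ 1 (mod 4)); a representation of m scales to one of n via (k·x)² + (k·y)² = k²(x² + y²). Each prime p ≡ 1 (mod 4) is itself a sum of two squares; find a² by testing p − a² for a perfect square:
  53: 53 − 1² = 52, 53 − 2² = 49 = 7² ⇒ 53 = 2² + 7².
  137: 137 − 1² = 136, 137 − 2² = 133, 137 − 3² = 128, 137 − 4² = 121 = 11² ⇒ 137 = 4² + 11².
  Combine using the Brahmagupta–Fibonacci identity (a² + b²)(c² + d²) = (ac − bd)² + (ad + bc)² = (ac + bd)² + (ad − bc)²:
  53 · 137 = 7261: from (2² + 7²)(4² + 11²), take (2·4 − 7·11, 2·11 + 7·4) = (8 − 77, 22 + 28) = (-69, 50); dropping signs (only squares matter) gives (69, 50); check 69² + 50² = 4761 + 2500 = 7261 ✓.
  Scale by k = 2: (2·69, 2·50) = (138, 100).
Step 4: Order so x ≤ y and verify: 100² + 138² = 10000 + 19044 = 29044 = n. ✓

n = 29044 = 100² + 138² (one valid representation with x ≤ y).


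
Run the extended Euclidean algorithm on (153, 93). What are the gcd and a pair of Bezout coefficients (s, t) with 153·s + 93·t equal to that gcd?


Euclidean algorithm on (153, 93) — divide until remainder is 0:
  153 = 1 · 93 + 60
  93 = 1 · 60 + 33
  60 = 1 · 33 + 27
  33 = 1 · 27 + 6
  27 = 4 · 6 + 3
  6 = 2 · 3 + 0
gcd(153, 93) = 3.
Track Bezout coefficients alongside the remainders: start with r₀ = 153 = a·1 + b·0 (s = 1, t = 0) and r₁ = 93 = a·0 + b·1 (s = 0, t = 1); each new remainder r_{k+1} = r_{k-1} − q_k·r_k inherits s_{k+1} = s_{k-1} − q_k·s_k, t_{k+1} = t_{k-1} − q_k·t_k, so r_k = a·s_k + b·t_k at every step:
  q = 1: r = 60, s = 1 − 1·0 = 1, t = 0 − 1·1 = -1  (check: 153·1 + 93·(-1) = 60)
  q = 1: r = 33, s = 0 − 1·1 = -1, t = 1 − 1·(-1) = 2  (check: 153·(-1) + 93·2 = 33)
  q = 1: r = 27, s = 1 − 1·(-1) = 2, t = -1 − 1·2 = -3  (check: 153·2 + 93·(-3) = 27)
  q = 1: r = 6, s = -1 − 1·2 = -3, t = 2 − 1·(-3) = 5  (check: 153·(-3) + 93·5 = 6)
  q = 4: r = 3, s = 2 − 4·(-3) = 14, t = -3 − 4·5 = -23  (check: 153·14 + 93·(-23) = 3)
The row with r = 3 (the gcd) gives the Bezout coefficients s = 14, t = -23.
Result: 153 · (14) + 93 · (-23) = 3.

gcd(153, 93) = 3; s = 14, t = -23 (check: 153·14 + 93·(-23) = 3).


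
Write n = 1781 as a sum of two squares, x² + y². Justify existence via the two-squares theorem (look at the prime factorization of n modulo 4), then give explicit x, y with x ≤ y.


Step 1: Factor n = 1781 = 13 · 137.
Step 2: Check the mod-4 condition on each prime factor: 13 ≡ 1 (mod 4), exponent 1; 137 ≡ 1 (mod 4), exponent 1.
All primes ≡ 3 (mod 4) appear to even exponent (or don't appear), so by the two-squares theorem n IS expressible as a sum of two squares.
Step 3: Build a representation. Here n = 13 · 137 is a product of primes ≡ 1 (mod 4). Each prime p ≡ 1 (mod 4) is itself a sum of two squares; find a² by testing p − a² for a perfect square:
  13: 13 − 1² = 12, 13 − 2² = 9 = 3² ⇒ 13 = 2² + 3².
  137: 137 − 1² = 136, 137 − 2² = 133, 137 − 3² = 128, 137 − 4² = 121 = 11² ⇒ 137 = 4² + 11².
  Combine using the Brahmagupta–Fibonacci identity (a² + b²)(c² + d²) = (ac − bd)² + (ad + bc)² = (ac + bd)² + (ad − bc)²:
  13 · 137 = 1781: from (2² + 3²)(4² + 11²), take (2·4 − 3·11, 2·11 + 3·4) = (8 − 33, 22 + 12) = (-25, 34); dropping signs (only squares matter) gives (25, 34); check 25² + 34² = 625 + 1156 = 1781 ✓.
Step 4: Order so x ≤ y and verify: 25² + 34² = 625 + 1156 = 1781 = n. ✓

n = 1781 = 25² + 34² (one valid representation with x ≤ y).
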